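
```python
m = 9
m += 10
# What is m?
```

Answer: 19

Derivation:
Trace (tracking m):
m = 9  # -> m = 9
m += 10  # -> m = 19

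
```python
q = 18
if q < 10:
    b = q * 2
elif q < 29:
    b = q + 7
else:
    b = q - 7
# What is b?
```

Trace (tracking b):
q = 18  # -> q = 18
if q < 10:  # condition is False
elif q < 29:  # condition is True
    b = q + 7  # -> b = 25

Answer: 25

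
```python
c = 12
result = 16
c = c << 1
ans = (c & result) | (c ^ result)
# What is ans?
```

Answer: 24

Derivation:
Trace (tracking ans):
c = 12  # -> c = 12
result = 16  # -> result = 16
c = c << 1  # -> c = 24
ans = c & result | c ^ result  # -> ans = 24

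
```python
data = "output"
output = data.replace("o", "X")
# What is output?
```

Trace (tracking output):
data = 'output'  # -> data = 'output'
output = data.replace('o', 'X')  # -> output = 'Xutput'

Answer: 'Xutput'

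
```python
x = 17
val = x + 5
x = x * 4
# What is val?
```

Trace (tracking val):
x = 17  # -> x = 17
val = x + 5  # -> val = 22
x = x * 4  # -> x = 68

Answer: 22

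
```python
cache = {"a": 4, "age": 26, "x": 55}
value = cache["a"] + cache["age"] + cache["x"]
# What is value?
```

Trace (tracking value):
cache = {'a': 4, 'age': 26, 'x': 55}  # -> cache = {'a': 4, 'age': 26, 'x': 55}
value = cache['a'] + cache['age'] + cache['x']  # -> value = 85

Answer: 85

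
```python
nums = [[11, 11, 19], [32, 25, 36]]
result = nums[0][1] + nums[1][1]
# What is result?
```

Answer: 36

Derivation:
Trace (tracking result):
nums = [[11, 11, 19], [32, 25, 36]]  # -> nums = [[11, 11, 19], [32, 25, 36]]
result = nums[0][1] + nums[1][1]  # -> result = 36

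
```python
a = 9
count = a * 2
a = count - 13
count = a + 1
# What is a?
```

Trace (tracking a):
a = 9  # -> a = 9
count = a * 2  # -> count = 18
a = count - 13  # -> a = 5
count = a + 1  # -> count = 6

Answer: 5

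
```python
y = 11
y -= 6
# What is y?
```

Answer: 5

Derivation:
Trace (tracking y):
y = 11  # -> y = 11
y -= 6  # -> y = 5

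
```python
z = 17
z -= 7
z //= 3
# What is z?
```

Trace (tracking z):
z = 17  # -> z = 17
z -= 7  # -> z = 10
z //= 3  # -> z = 3

Answer: 3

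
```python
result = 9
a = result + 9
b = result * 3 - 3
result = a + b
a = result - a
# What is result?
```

Trace (tracking result):
result = 9  # -> result = 9
a = result + 9  # -> a = 18
b = result * 3 - 3  # -> b = 24
result = a + b  # -> result = 42
a = result - a  # -> a = 24

Answer: 42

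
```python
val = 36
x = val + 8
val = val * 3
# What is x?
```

Answer: 44

Derivation:
Trace (tracking x):
val = 36  # -> val = 36
x = val + 8  # -> x = 44
val = val * 3  # -> val = 108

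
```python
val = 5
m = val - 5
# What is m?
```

Trace (tracking m):
val = 5  # -> val = 5
m = val - 5  # -> m = 0

Answer: 0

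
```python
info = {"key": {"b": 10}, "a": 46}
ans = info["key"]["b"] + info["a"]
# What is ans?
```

Trace (tracking ans):
info = {'key': {'b': 10}, 'a': 46}  # -> info = {'key': {'b': 10}, 'a': 46}
ans = info['key']['b'] + info['a']  # -> ans = 56

Answer: 56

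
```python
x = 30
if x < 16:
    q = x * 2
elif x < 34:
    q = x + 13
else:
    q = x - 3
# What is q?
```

Trace (tracking q):
x = 30  # -> x = 30
if x < 16:  # condition is False
elif x < 34:  # condition is True
    q = x + 13  # -> q = 43

Answer: 43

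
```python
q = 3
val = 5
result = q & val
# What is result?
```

Answer: 1

Derivation:
Trace (tracking result):
q = 3  # -> q = 3
val = 5  # -> val = 5
result = q & val  # -> result = 1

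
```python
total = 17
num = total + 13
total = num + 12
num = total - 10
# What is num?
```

Trace (tracking num):
total = 17  # -> total = 17
num = total + 13  # -> num = 30
total = num + 12  # -> total = 42
num = total - 10  # -> num = 32

Answer: 32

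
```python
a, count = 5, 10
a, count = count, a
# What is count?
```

Trace (tracking count):
a, count = (5, 10)  # -> a = 5, count = 10
a, count = (count, a)  # -> a = 10, count = 5

Answer: 5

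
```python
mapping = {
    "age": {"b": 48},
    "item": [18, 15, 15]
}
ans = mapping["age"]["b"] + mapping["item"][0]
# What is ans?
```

Answer: 66

Derivation:
Trace (tracking ans):
mapping = {'age': {'b': 48}, 'item': [18, 15, 15]}  # -> mapping = {'age': {'b': 48}, 'item': [18, 15, 15]}
ans = mapping['age']['b'] + mapping['item'][0]  # -> ans = 66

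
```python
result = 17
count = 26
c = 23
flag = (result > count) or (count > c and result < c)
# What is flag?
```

Answer: True

Derivation:
Trace (tracking flag):
result = 17  # -> result = 17
count = 26  # -> count = 26
c = 23  # -> c = 23
flag = result > count or (count > c and result < c)  # -> flag = True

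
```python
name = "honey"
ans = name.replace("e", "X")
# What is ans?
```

Trace (tracking ans):
name = 'honey'  # -> name = 'honey'
ans = name.replace('e', 'X')  # -> ans = 'honXy'

Answer: 'honXy'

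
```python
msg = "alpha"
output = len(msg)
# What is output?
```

Answer: 5

Derivation:
Trace (tracking output):
msg = 'alpha'  # -> msg = 'alpha'
output = len(msg)  # -> output = 5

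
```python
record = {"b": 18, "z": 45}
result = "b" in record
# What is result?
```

Trace (tracking result):
record = {'b': 18, 'z': 45}  # -> record = {'b': 18, 'z': 45}
result = 'b' in record  # -> result = True

Answer: True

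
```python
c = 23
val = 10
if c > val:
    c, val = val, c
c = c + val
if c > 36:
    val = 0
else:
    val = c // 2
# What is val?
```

Answer: 16

Derivation:
Trace (tracking val):
c = 23  # -> c = 23
val = 10  # -> val = 10
if c > val:  # condition is True
    c, val = (val, c)  # -> c = 10, val = 23
c = c + val  # -> c = 33
if c > 36:  # condition is False
else:
    val = c // 2  # -> val = 16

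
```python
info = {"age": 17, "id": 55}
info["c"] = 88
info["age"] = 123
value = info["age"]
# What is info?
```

Answer: {'age': 123, 'id': 55, 'c': 88}

Derivation:
Trace (tracking info):
info = {'age': 17, 'id': 55}  # -> info = {'age': 17, 'id': 55}
info['c'] = 88  # -> info = {'age': 17, 'id': 55, 'c': 88}
info['age'] = 123  # -> info = {'age': 123, 'id': 55, 'c': 88}
value = info['age']  # -> value = 123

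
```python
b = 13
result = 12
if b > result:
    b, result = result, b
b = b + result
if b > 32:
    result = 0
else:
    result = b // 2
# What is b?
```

Trace (tracking b):
b = 13  # -> b = 13
result = 12  # -> result = 12
if b > result:  # condition is True
    b, result = (result, b)  # -> b = 12, result = 13
b = b + result  # -> b = 25
if b > 32:  # condition is False
else:
    result = b // 2  # -> result = 12

Answer: 25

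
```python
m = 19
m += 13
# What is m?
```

Trace (tracking m):
m = 19  # -> m = 19
m += 13  # -> m = 32

Answer: 32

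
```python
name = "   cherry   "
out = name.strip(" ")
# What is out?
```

Answer: 'cherry'

Derivation:
Trace (tracking out):
name = '   cherry   '  # -> name = '   cherry   '
out = name.strip(' ')  # -> out = 'cherry'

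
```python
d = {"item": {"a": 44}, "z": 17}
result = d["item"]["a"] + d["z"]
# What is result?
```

Trace (tracking result):
d = {'item': {'a': 44}, 'z': 17}  # -> d = {'item': {'a': 44}, 'z': 17}
result = d['item']['a'] + d['z']  # -> result = 61

Answer: 61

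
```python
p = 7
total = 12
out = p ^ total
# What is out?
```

Trace (tracking out):
p = 7  # -> p = 7
total = 12  # -> total = 12
out = p ^ total  # -> out = 11

Answer: 11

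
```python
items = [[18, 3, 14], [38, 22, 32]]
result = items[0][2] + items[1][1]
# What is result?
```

Trace (tracking result):
items = [[18, 3, 14], [38, 22, 32]]  # -> items = [[18, 3, 14], [38, 22, 32]]
result = items[0][2] + items[1][1]  # -> result = 36

Answer: 36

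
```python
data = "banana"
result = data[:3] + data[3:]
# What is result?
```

Answer: 'banana'

Derivation:
Trace (tracking result):
data = 'banana'  # -> data = 'banana'
result = data[:3] + data[3:]  # -> result = 'banana'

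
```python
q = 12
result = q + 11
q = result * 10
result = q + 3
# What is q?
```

Answer: 230

Derivation:
Trace (tracking q):
q = 12  # -> q = 12
result = q + 11  # -> result = 23
q = result * 10  # -> q = 230
result = q + 3  # -> result = 233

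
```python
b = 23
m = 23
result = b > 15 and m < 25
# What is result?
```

Answer: True

Derivation:
Trace (tracking result):
b = 23  # -> b = 23
m = 23  # -> m = 23
result = b > 15 and m < 25  # -> result = True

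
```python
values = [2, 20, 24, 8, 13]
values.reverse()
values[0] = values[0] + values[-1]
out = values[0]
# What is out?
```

Answer: 15

Derivation:
Trace (tracking out):
values = [2, 20, 24, 8, 13]  # -> values = [2, 20, 24, 8, 13]
values.reverse()  # -> values = [13, 8, 24, 20, 2]
values[0] = values[0] + values[-1]  # -> values = [15, 8, 24, 20, 2]
out = values[0]  # -> out = 15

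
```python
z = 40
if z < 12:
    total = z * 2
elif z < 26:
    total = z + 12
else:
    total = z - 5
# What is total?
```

Answer: 35

Derivation:
Trace (tracking total):
z = 40  # -> z = 40
if z < 12:  # condition is False
elif z < 26:  # condition is False
else:
    total = z - 5  # -> total = 35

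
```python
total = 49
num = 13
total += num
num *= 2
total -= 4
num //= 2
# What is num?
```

Trace (tracking num):
total = 49  # -> total = 49
num = 13  # -> num = 13
total += num  # -> total = 62
num *= 2  # -> num = 26
total -= 4  # -> total = 58
num //= 2  # -> num = 13

Answer: 13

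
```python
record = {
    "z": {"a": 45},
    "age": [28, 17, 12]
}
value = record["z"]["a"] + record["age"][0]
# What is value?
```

Trace (tracking value):
record = {'z': {'a': 45}, 'age': [28, 17, 12]}  # -> record = {'z': {'a': 45}, 'age': [28, 17, 12]}
value = record['z']['a'] + record['age'][0]  # -> value = 73

Answer: 73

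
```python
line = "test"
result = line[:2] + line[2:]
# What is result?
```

Answer: 'test'

Derivation:
Trace (tracking result):
line = 'test'  # -> line = 'test'
result = line[:2] + line[2:]  # -> result = 'test'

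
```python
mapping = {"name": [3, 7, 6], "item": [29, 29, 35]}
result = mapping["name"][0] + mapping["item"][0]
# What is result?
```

Trace (tracking result):
mapping = {'name': [3, 7, 6], 'item': [29, 29, 35]}  # -> mapping = {'name': [3, 7, 6], 'item': [29, 29, 35]}
result = mapping['name'][0] + mapping['item'][0]  # -> result = 32

Answer: 32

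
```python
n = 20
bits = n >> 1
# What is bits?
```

Trace (tracking bits):
n = 20  # -> n = 20
bits = n >> 1  # -> bits = 10

Answer: 10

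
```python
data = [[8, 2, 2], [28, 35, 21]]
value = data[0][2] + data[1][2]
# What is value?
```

Trace (tracking value):
data = [[8, 2, 2], [28, 35, 21]]  # -> data = [[8, 2, 2], [28, 35, 21]]
value = data[0][2] + data[1][2]  # -> value = 23

Answer: 23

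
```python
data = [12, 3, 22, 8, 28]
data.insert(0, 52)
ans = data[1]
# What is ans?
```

Trace (tracking ans):
data = [12, 3, 22, 8, 28]  # -> data = [12, 3, 22, 8, 28]
data.insert(0, 52)  # -> data = [52, 12, 3, 22, 8, 28]
ans = data[1]  # -> ans = 12

Answer: 12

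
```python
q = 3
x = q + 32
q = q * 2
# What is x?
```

Trace (tracking x):
q = 3  # -> q = 3
x = q + 32  # -> x = 35
q = q * 2  # -> q = 6

Answer: 35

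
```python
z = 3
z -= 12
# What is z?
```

Trace (tracking z):
z = 3  # -> z = 3
z -= 12  # -> z = -9

Answer: -9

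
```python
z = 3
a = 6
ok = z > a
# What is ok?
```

Trace (tracking ok):
z = 3  # -> z = 3
a = 6  # -> a = 6
ok = z > a  # -> ok = False

Answer: False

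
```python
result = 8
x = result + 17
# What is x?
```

Answer: 25

Derivation:
Trace (tracking x):
result = 8  # -> result = 8
x = result + 17  # -> x = 25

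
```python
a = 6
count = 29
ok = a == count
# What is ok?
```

Trace (tracking ok):
a = 6  # -> a = 6
count = 29  # -> count = 29
ok = a == count  # -> ok = False

Answer: False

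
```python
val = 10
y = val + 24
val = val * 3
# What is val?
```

Answer: 30

Derivation:
Trace (tracking val):
val = 10  # -> val = 10
y = val + 24  # -> y = 34
val = val * 3  # -> val = 30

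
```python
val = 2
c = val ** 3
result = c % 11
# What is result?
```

Trace (tracking result):
val = 2  # -> val = 2
c = val ** 3  # -> c = 8
result = c % 11  # -> result = 8

Answer: 8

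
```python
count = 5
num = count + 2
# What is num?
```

Trace (tracking num):
count = 5  # -> count = 5
num = count + 2  # -> num = 7

Answer: 7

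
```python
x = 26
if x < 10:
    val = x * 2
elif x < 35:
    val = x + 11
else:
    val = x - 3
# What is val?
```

Answer: 37

Derivation:
Trace (tracking val):
x = 26  # -> x = 26
if x < 10:  # condition is False
elif x < 35:  # condition is True
    val = x + 11  # -> val = 37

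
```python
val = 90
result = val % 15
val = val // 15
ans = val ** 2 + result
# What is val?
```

Answer: 6

Derivation:
Trace (tracking val):
val = 90  # -> val = 90
result = val % 15  # -> result = 0
val = val // 15  # -> val = 6
ans = val ** 2 + result  # -> ans = 36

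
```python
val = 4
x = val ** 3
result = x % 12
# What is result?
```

Trace (tracking result):
val = 4  # -> val = 4
x = val ** 3  # -> x = 64
result = x % 12  # -> result = 4

Answer: 4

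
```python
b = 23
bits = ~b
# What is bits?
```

Trace (tracking bits):
b = 23  # -> b = 23
bits = ~b  # -> bits = -24

Answer: -24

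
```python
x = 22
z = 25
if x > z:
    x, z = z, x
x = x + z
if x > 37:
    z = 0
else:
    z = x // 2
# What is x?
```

Answer: 47

Derivation:
Trace (tracking x):
x = 22  # -> x = 22
z = 25  # -> z = 25
if x > z:  # condition is False
x = x + z  # -> x = 47
if x > 37:  # condition is True
    z = 0  # -> z = 0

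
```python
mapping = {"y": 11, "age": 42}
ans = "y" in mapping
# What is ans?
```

Answer: True

Derivation:
Trace (tracking ans):
mapping = {'y': 11, 'age': 42}  # -> mapping = {'y': 11, 'age': 42}
ans = 'y' in mapping  # -> ans = True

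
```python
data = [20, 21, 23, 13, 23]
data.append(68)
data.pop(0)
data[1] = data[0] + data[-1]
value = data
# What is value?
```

Trace (tracking value):
data = [20, 21, 23, 13, 23]  # -> data = [20, 21, 23, 13, 23]
data.append(68)  # -> data = [20, 21, 23, 13, 23, 68]
data.pop(0)  # -> data = [21, 23, 13, 23, 68]
data[1] = data[0] + data[-1]  # -> data = [21, 89, 13, 23, 68]
value = data  # -> value = [21, 89, 13, 23, 68]

Answer: [21, 89, 13, 23, 68]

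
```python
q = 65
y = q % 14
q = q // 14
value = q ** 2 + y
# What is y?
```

Trace (tracking y):
q = 65  # -> q = 65
y = q % 14  # -> y = 9
q = q // 14  # -> q = 4
value = q ** 2 + y  # -> value = 25

Answer: 9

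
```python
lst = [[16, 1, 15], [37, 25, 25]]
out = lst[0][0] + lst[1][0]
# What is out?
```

Answer: 53

Derivation:
Trace (tracking out):
lst = [[16, 1, 15], [37, 25, 25]]  # -> lst = [[16, 1, 15], [37, 25, 25]]
out = lst[0][0] + lst[1][0]  # -> out = 53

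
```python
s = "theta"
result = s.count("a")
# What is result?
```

Answer: 1

Derivation:
Trace (tracking result):
s = 'theta'  # -> s = 'theta'
result = s.count('a')  # -> result = 1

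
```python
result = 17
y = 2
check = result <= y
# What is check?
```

Trace (tracking check):
result = 17  # -> result = 17
y = 2  # -> y = 2
check = result <= y  # -> check = False

Answer: False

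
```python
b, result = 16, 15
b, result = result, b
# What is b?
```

Trace (tracking b):
b, result = (16, 15)  # -> b = 16, result = 15
b, result = (result, b)  # -> b = 15, result = 16

Answer: 15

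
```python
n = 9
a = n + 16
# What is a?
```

Trace (tracking a):
n = 9  # -> n = 9
a = n + 16  # -> a = 25

Answer: 25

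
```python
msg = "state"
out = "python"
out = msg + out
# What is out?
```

Answer: 'statepython'

Derivation:
Trace (tracking out):
msg = 'state'  # -> msg = 'state'
out = 'python'  # -> out = 'python'
out = msg + out  # -> out = 'statepython'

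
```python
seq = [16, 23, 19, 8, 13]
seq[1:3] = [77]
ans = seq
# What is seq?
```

Answer: [16, 77, 8, 13]

Derivation:
Trace (tracking seq):
seq = [16, 23, 19, 8, 13]  # -> seq = [16, 23, 19, 8, 13]
seq[1:3] = [77]  # -> seq = [16, 77, 8, 13]
ans = seq  # -> ans = [16, 77, 8, 13]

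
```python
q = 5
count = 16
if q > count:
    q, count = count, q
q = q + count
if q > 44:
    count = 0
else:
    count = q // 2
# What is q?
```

Answer: 21

Derivation:
Trace (tracking q):
q = 5  # -> q = 5
count = 16  # -> count = 16
if q > count:  # condition is False
q = q + count  # -> q = 21
if q > 44:  # condition is False
else:
    count = q // 2  # -> count = 10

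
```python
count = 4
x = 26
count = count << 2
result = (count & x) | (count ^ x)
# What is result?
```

Answer: 26

Derivation:
Trace (tracking result):
count = 4  # -> count = 4
x = 26  # -> x = 26
count = count << 2  # -> count = 16
result = count & x | count ^ x  # -> result = 26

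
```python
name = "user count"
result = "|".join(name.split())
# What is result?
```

Trace (tracking result):
name = 'user count'  # -> name = 'user count'
result = '|'.join(name.split())  # -> result = 'user|count'

Answer: 'user|count'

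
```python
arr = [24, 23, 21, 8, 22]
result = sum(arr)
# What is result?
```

Answer: 98

Derivation:
Trace (tracking result):
arr = [24, 23, 21, 8, 22]  # -> arr = [24, 23, 21, 8, 22]
result = sum(arr)  # -> result = 98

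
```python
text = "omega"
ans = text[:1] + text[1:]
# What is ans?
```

Trace (tracking ans):
text = 'omega'  # -> text = 'omega'
ans = text[:1] + text[1:]  # -> ans = 'omega'

Answer: 'omega'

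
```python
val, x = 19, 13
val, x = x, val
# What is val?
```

Answer: 13

Derivation:
Trace (tracking val):
val, x = (19, 13)  # -> val = 19, x = 13
val, x = (x, val)  # -> val = 13, x = 19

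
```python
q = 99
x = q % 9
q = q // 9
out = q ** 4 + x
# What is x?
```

Trace (tracking x):
q = 99  # -> q = 99
x = q % 9  # -> x = 0
q = q // 9  # -> q = 11
out = q ** 4 + x  # -> out = 14641

Answer: 0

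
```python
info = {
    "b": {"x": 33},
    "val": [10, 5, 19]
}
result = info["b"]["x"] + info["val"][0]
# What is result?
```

Trace (tracking result):
info = {'b': {'x': 33}, 'val': [10, 5, 19]}  # -> info = {'b': {'x': 33}, 'val': [10, 5, 19]}
result = info['b']['x'] + info['val'][0]  # -> result = 43

Answer: 43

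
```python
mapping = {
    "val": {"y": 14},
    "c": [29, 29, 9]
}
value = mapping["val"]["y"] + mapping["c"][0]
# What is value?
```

Answer: 43

Derivation:
Trace (tracking value):
mapping = {'val': {'y': 14}, 'c': [29, 29, 9]}  # -> mapping = {'val': {'y': 14}, 'c': [29, 29, 9]}
value = mapping['val']['y'] + mapping['c'][0]  # -> value = 43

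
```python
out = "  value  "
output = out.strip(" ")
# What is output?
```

Answer: 'value'

Derivation:
Trace (tracking output):
out = '  value  '  # -> out = '  value  '
output = out.strip(' ')  # -> output = 'value'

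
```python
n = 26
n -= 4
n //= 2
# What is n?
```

Answer: 11

Derivation:
Trace (tracking n):
n = 26  # -> n = 26
n -= 4  # -> n = 22
n //= 2  # -> n = 11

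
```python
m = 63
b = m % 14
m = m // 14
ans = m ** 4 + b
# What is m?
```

Answer: 4

Derivation:
Trace (tracking m):
m = 63  # -> m = 63
b = m % 14  # -> b = 7
m = m // 14  # -> m = 4
ans = m ** 4 + b  # -> ans = 263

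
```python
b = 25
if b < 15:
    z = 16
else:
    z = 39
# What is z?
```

Answer: 39

Derivation:
Trace (tracking z):
b = 25  # -> b = 25
if b < 15:  # condition is False
else:
    z = 39  # -> z = 39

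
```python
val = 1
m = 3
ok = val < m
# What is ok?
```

Trace (tracking ok):
val = 1  # -> val = 1
m = 3  # -> m = 3
ok = val < m  # -> ok = True

Answer: True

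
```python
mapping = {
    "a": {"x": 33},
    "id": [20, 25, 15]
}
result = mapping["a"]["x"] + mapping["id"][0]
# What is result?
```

Answer: 53

Derivation:
Trace (tracking result):
mapping = {'a': {'x': 33}, 'id': [20, 25, 15]}  # -> mapping = {'a': {'x': 33}, 'id': [20, 25, 15]}
result = mapping['a']['x'] + mapping['id'][0]  # -> result = 53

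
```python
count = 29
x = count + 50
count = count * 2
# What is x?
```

Answer: 79

Derivation:
Trace (tracking x):
count = 29  # -> count = 29
x = count + 50  # -> x = 79
count = count * 2  # -> count = 58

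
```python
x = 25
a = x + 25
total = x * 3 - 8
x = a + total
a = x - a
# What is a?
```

Trace (tracking a):
x = 25  # -> x = 25
a = x + 25  # -> a = 50
total = x * 3 - 8  # -> total = 67
x = a + total  # -> x = 117
a = x - a  # -> a = 67

Answer: 67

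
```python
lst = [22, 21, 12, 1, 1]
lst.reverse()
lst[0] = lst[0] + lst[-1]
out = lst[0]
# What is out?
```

Trace (tracking out):
lst = [22, 21, 12, 1, 1]  # -> lst = [22, 21, 12, 1, 1]
lst.reverse()  # -> lst = [1, 1, 12, 21, 22]
lst[0] = lst[0] + lst[-1]  # -> lst = [23, 1, 12, 21, 22]
out = lst[0]  # -> out = 23

Answer: 23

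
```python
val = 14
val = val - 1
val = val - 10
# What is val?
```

Trace (tracking val):
val = 14  # -> val = 14
val = val - 1  # -> val = 13
val = val - 10  # -> val = 3

Answer: 3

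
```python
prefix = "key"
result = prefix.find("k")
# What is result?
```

Answer: 0

Derivation:
Trace (tracking result):
prefix = 'key'  # -> prefix = 'key'
result = prefix.find('k')  # -> result = 0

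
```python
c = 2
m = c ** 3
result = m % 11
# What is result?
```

Trace (tracking result):
c = 2  # -> c = 2
m = c ** 3  # -> m = 8
result = m % 11  # -> result = 8

Answer: 8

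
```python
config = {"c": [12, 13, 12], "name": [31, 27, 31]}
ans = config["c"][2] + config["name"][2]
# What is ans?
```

Answer: 43

Derivation:
Trace (tracking ans):
config = {'c': [12, 13, 12], 'name': [31, 27, 31]}  # -> config = {'c': [12, 13, 12], 'name': [31, 27, 31]}
ans = config['c'][2] + config['name'][2]  # -> ans = 43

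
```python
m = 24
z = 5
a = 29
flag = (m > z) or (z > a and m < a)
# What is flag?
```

Trace (tracking flag):
m = 24  # -> m = 24
z = 5  # -> z = 5
a = 29  # -> a = 29
flag = m > z or (z > a and m < a)  # -> flag = True

Answer: True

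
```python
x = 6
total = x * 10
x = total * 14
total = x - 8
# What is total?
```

Trace (tracking total):
x = 6  # -> x = 6
total = x * 10  # -> total = 60
x = total * 14  # -> x = 840
total = x - 8  # -> total = 832

Answer: 832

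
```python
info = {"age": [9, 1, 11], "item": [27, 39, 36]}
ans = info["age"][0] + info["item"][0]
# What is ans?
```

Answer: 36

Derivation:
Trace (tracking ans):
info = {'age': [9, 1, 11], 'item': [27, 39, 36]}  # -> info = {'age': [9, 1, 11], 'item': [27, 39, 36]}
ans = info['age'][0] + info['item'][0]  # -> ans = 36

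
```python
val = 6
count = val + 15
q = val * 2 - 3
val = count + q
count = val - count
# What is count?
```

Answer: 9

Derivation:
Trace (tracking count):
val = 6  # -> val = 6
count = val + 15  # -> count = 21
q = val * 2 - 3  # -> q = 9
val = count + q  # -> val = 30
count = val - count  # -> count = 9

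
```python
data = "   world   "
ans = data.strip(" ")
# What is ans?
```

Trace (tracking ans):
data = '   world   '  # -> data = '   world   '
ans = data.strip(' ')  # -> ans = 'world'

Answer: 'world'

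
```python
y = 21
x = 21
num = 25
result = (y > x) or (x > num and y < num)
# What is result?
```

Trace (tracking result):
y = 21  # -> y = 21
x = 21  # -> x = 21
num = 25  # -> num = 25
result = y > x or (x > num and y < num)  # -> result = False

Answer: False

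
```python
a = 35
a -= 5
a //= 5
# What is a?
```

Trace (tracking a):
a = 35  # -> a = 35
a -= 5  # -> a = 30
a //= 5  # -> a = 6

Answer: 6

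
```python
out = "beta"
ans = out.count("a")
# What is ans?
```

Answer: 1

Derivation:
Trace (tracking ans):
out = 'beta'  # -> out = 'beta'
ans = out.count('a')  # -> ans = 1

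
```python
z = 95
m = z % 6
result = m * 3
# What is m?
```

Trace (tracking m):
z = 95  # -> z = 95
m = z % 6  # -> m = 5
result = m * 3  # -> result = 15

Answer: 5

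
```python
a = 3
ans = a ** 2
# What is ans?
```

Answer: 9

Derivation:
Trace (tracking ans):
a = 3  # -> a = 3
ans = a ** 2  # -> ans = 9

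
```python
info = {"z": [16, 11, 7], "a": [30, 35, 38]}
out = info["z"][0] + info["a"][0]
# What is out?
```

Trace (tracking out):
info = {'z': [16, 11, 7], 'a': [30, 35, 38]}  # -> info = {'z': [16, 11, 7], 'a': [30, 35, 38]}
out = info['z'][0] + info['a'][0]  # -> out = 46

Answer: 46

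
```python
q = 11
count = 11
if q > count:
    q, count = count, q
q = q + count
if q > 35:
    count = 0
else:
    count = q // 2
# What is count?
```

Answer: 11

Derivation:
Trace (tracking count):
q = 11  # -> q = 11
count = 11  # -> count = 11
if q > count:  # condition is False
q = q + count  # -> q = 22
if q > 35:  # condition is False
else:
    count = q // 2  # -> count = 11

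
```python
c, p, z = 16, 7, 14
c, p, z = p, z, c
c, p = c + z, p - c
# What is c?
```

Answer: 23

Derivation:
Trace (tracking c):
c, p, z = (16, 7, 14)  # -> c = 16, p = 7, z = 14
c, p, z = (p, z, c)  # -> c = 7, p = 14, z = 16
c, p = (c + z, p - c)  # -> c = 23, p = 7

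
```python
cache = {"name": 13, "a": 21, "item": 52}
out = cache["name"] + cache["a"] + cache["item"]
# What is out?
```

Answer: 86

Derivation:
Trace (tracking out):
cache = {'name': 13, 'a': 21, 'item': 52}  # -> cache = {'name': 13, 'a': 21, 'item': 52}
out = cache['name'] + cache['a'] + cache['item']  # -> out = 86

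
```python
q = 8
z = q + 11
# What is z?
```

Trace (tracking z):
q = 8  # -> q = 8
z = q + 11  # -> z = 19

Answer: 19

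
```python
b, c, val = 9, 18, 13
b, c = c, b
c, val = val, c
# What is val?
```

Answer: 9

Derivation:
Trace (tracking val):
b, c, val = (9, 18, 13)  # -> b = 9, c = 18, val = 13
b, c = (c, b)  # -> b = 18, c = 9
c, val = (val, c)  # -> c = 13, val = 9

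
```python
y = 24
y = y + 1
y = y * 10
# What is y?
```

Trace (tracking y):
y = 24  # -> y = 24
y = y + 1  # -> y = 25
y = y * 10  # -> y = 250

Answer: 250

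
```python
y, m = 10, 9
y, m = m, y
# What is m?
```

Answer: 10

Derivation:
Trace (tracking m):
y, m = (10, 9)  # -> y = 10, m = 9
y, m = (m, y)  # -> y = 9, m = 10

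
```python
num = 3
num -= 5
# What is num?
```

Trace (tracking num):
num = 3  # -> num = 3
num -= 5  # -> num = -2

Answer: -2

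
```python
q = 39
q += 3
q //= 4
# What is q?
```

Answer: 10

Derivation:
Trace (tracking q):
q = 39  # -> q = 39
q += 3  # -> q = 42
q //= 4  # -> q = 10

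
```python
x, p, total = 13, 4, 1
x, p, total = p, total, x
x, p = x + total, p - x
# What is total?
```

Trace (tracking total):
x, p, total = (13, 4, 1)  # -> x = 13, p = 4, total = 1
x, p, total = (p, total, x)  # -> x = 4, p = 1, total = 13
x, p = (x + total, p - x)  # -> x = 17, p = -3

Answer: 13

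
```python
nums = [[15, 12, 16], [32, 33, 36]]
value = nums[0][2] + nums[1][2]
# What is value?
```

Answer: 52

Derivation:
Trace (tracking value):
nums = [[15, 12, 16], [32, 33, 36]]  # -> nums = [[15, 12, 16], [32, 33, 36]]
value = nums[0][2] + nums[1][2]  # -> value = 52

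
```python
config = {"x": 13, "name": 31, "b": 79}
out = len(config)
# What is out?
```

Answer: 3

Derivation:
Trace (tracking out):
config = {'x': 13, 'name': 31, 'b': 79}  # -> config = {'x': 13, 'name': 31, 'b': 79}
out = len(config)  # -> out = 3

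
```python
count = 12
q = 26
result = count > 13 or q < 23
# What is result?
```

Answer: False

Derivation:
Trace (tracking result):
count = 12  # -> count = 12
q = 26  # -> q = 26
result = count > 13 or q < 23  # -> result = False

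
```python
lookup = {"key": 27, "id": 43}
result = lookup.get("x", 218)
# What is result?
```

Answer: 218

Derivation:
Trace (tracking result):
lookup = {'key': 27, 'id': 43}  # -> lookup = {'key': 27, 'id': 43}
result = lookup.get('x', 218)  # -> result = 218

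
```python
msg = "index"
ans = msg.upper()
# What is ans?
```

Answer: 'INDEX'

Derivation:
Trace (tracking ans):
msg = 'index'  # -> msg = 'index'
ans = msg.upper()  # -> ans = 'INDEX'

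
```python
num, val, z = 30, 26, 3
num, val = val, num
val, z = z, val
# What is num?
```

Answer: 26

Derivation:
Trace (tracking num):
num, val, z = (30, 26, 3)  # -> num = 30, val = 26, z = 3
num, val = (val, num)  # -> num = 26, val = 30
val, z = (z, val)  # -> val = 3, z = 30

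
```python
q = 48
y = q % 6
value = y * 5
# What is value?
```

Trace (tracking value):
q = 48  # -> q = 48
y = q % 6  # -> y = 0
value = y * 5  # -> value = 0

Answer: 0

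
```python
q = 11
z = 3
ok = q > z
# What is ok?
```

Answer: True

Derivation:
Trace (tracking ok):
q = 11  # -> q = 11
z = 3  # -> z = 3
ok = q > z  # -> ok = True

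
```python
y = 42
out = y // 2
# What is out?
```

Answer: 21

Derivation:
Trace (tracking out):
y = 42  # -> y = 42
out = y // 2  # -> out = 21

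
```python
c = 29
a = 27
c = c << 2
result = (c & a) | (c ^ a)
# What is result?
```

Trace (tracking result):
c = 29  # -> c = 29
a = 27  # -> a = 27
c = c << 2  # -> c = 116
result = c & a | c ^ a  # -> result = 127

Answer: 127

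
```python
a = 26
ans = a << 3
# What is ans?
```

Trace (tracking ans):
a = 26  # -> a = 26
ans = a << 3  # -> ans = 208

Answer: 208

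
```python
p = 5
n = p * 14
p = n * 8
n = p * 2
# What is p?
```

Answer: 560

Derivation:
Trace (tracking p):
p = 5  # -> p = 5
n = p * 14  # -> n = 70
p = n * 8  # -> p = 560
n = p * 2  # -> n = 1120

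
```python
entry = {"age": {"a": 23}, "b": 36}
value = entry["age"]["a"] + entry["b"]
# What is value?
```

Trace (tracking value):
entry = {'age': {'a': 23}, 'b': 36}  # -> entry = {'age': {'a': 23}, 'b': 36}
value = entry['age']['a'] + entry['b']  # -> value = 59

Answer: 59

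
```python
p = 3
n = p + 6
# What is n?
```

Answer: 9

Derivation:
Trace (tracking n):
p = 3  # -> p = 3
n = p + 6  # -> n = 9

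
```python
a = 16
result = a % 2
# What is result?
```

Answer: 0

Derivation:
Trace (tracking result):
a = 16  # -> a = 16
result = a % 2  # -> result = 0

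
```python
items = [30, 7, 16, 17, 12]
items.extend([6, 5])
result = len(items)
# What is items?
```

Trace (tracking items):
items = [30, 7, 16, 17, 12]  # -> items = [30, 7, 16, 17, 12]
items.extend([6, 5])  # -> items = [30, 7, 16, 17, 12, 6, 5]
result = len(items)  # -> result = 7

Answer: [30, 7, 16, 17, 12, 6, 5]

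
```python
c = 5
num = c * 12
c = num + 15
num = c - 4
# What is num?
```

Trace (tracking num):
c = 5  # -> c = 5
num = c * 12  # -> num = 60
c = num + 15  # -> c = 75
num = c - 4  # -> num = 71

Answer: 71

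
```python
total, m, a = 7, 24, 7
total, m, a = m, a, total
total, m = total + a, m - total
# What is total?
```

Trace (tracking total):
total, m, a = (7, 24, 7)  # -> total = 7, m = 24, a = 7
total, m, a = (m, a, total)  # -> total = 24, m = 7, a = 7
total, m = (total + a, m - total)  # -> total = 31, m = -17

Answer: 31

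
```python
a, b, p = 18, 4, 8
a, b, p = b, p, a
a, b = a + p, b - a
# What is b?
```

Answer: 4

Derivation:
Trace (tracking b):
a, b, p = (18, 4, 8)  # -> a = 18, b = 4, p = 8
a, b, p = (b, p, a)  # -> a = 4, b = 8, p = 18
a, b = (a + p, b - a)  # -> a = 22, b = 4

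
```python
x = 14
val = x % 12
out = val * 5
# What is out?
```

Trace (tracking out):
x = 14  # -> x = 14
val = x % 12  # -> val = 2
out = val * 5  # -> out = 10

Answer: 10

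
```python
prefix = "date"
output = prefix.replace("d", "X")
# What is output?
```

Answer: 'Xate'

Derivation:
Trace (tracking output):
prefix = 'date'  # -> prefix = 'date'
output = prefix.replace('d', 'X')  # -> output = 'Xate'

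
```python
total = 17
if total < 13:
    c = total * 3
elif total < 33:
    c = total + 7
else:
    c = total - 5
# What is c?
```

Trace (tracking c):
total = 17  # -> total = 17
if total < 13:  # condition is False
elif total < 33:  # condition is True
    c = total + 7  # -> c = 24

Answer: 24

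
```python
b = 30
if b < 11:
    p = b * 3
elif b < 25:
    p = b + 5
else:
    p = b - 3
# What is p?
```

Answer: 27

Derivation:
Trace (tracking p):
b = 30  # -> b = 30
if b < 11:  # condition is False
elif b < 25:  # condition is False
else:
    p = b - 3  # -> p = 27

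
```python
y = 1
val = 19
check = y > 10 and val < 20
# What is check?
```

Answer: False

Derivation:
Trace (tracking check):
y = 1  # -> y = 1
val = 19  # -> val = 19
check = y > 10 and val < 20  # -> check = False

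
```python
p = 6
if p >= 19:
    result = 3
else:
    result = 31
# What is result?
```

Answer: 31

Derivation:
Trace (tracking result):
p = 6  # -> p = 6
if p >= 19:  # condition is False
else:
    result = 31  # -> result = 31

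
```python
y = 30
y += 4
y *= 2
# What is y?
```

Answer: 68

Derivation:
Trace (tracking y):
y = 30  # -> y = 30
y += 4  # -> y = 34
y *= 2  # -> y = 68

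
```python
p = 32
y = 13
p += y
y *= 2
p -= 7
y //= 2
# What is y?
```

Trace (tracking y):
p = 32  # -> p = 32
y = 13  # -> y = 13
p += y  # -> p = 45
y *= 2  # -> y = 26
p -= 7  # -> p = 38
y //= 2  # -> y = 13

Answer: 13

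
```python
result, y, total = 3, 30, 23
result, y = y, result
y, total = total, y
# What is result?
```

Trace (tracking result):
result, y, total = (3, 30, 23)  # -> result = 3, y = 30, total = 23
result, y = (y, result)  # -> result = 30, y = 3
y, total = (total, y)  # -> y = 23, total = 3

Answer: 30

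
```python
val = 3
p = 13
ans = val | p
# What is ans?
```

Trace (tracking ans):
val = 3  # -> val = 3
p = 13  # -> p = 13
ans = val | p  # -> ans = 15

Answer: 15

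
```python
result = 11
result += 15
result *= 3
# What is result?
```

Answer: 78

Derivation:
Trace (tracking result):
result = 11  # -> result = 11
result += 15  # -> result = 26
result *= 3  # -> result = 78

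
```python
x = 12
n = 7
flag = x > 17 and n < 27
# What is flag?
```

Answer: False

Derivation:
Trace (tracking flag):
x = 12  # -> x = 12
n = 7  # -> n = 7
flag = x > 17 and n < 27  # -> flag = False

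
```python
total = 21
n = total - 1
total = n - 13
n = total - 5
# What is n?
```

Answer: 2

Derivation:
Trace (tracking n):
total = 21  # -> total = 21
n = total - 1  # -> n = 20
total = n - 13  # -> total = 7
n = total - 5  # -> n = 2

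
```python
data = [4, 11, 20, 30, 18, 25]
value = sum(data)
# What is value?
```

Answer: 108

Derivation:
Trace (tracking value):
data = [4, 11, 20, 30, 18, 25]  # -> data = [4, 11, 20, 30, 18, 25]
value = sum(data)  # -> value = 108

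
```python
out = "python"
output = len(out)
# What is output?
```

Answer: 6

Derivation:
Trace (tracking output):
out = 'python'  # -> out = 'python'
output = len(out)  # -> output = 6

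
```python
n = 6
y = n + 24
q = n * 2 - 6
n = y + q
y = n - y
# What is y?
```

Trace (tracking y):
n = 6  # -> n = 6
y = n + 24  # -> y = 30
q = n * 2 - 6  # -> q = 6
n = y + q  # -> n = 36
y = n - y  # -> y = 6

Answer: 6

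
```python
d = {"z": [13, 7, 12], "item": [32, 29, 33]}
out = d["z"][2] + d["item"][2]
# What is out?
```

Trace (tracking out):
d = {'z': [13, 7, 12], 'item': [32, 29, 33]}  # -> d = {'z': [13, 7, 12], 'item': [32, 29, 33]}
out = d['z'][2] + d['item'][2]  # -> out = 45

Answer: 45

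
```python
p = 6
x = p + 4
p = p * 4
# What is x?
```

Answer: 10

Derivation:
Trace (tracking x):
p = 6  # -> p = 6
x = p + 4  # -> x = 10
p = p * 4  # -> p = 24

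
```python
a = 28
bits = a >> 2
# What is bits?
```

Answer: 7

Derivation:
Trace (tracking bits):
a = 28  # -> a = 28
bits = a >> 2  # -> bits = 7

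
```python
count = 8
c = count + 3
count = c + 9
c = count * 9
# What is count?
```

Answer: 20

Derivation:
Trace (tracking count):
count = 8  # -> count = 8
c = count + 3  # -> c = 11
count = c + 9  # -> count = 20
c = count * 9  # -> c = 180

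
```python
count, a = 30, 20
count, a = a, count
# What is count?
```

Answer: 20

Derivation:
Trace (tracking count):
count, a = (30, 20)  # -> count = 30, a = 20
count, a = (a, count)  # -> count = 20, a = 30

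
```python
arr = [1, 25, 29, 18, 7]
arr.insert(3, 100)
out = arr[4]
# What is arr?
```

Trace (tracking arr):
arr = [1, 25, 29, 18, 7]  # -> arr = [1, 25, 29, 18, 7]
arr.insert(3, 100)  # -> arr = [1, 25, 29, 100, 18, 7]
out = arr[4]  # -> out = 18

Answer: [1, 25, 29, 100, 18, 7]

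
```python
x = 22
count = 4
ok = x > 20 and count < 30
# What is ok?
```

Answer: True

Derivation:
Trace (tracking ok):
x = 22  # -> x = 22
count = 4  # -> count = 4
ok = x > 20 and count < 30  # -> ok = True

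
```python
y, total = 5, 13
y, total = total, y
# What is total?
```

Answer: 5

Derivation:
Trace (tracking total):
y, total = (5, 13)  # -> y = 5, total = 13
y, total = (total, y)  # -> y = 13, total = 5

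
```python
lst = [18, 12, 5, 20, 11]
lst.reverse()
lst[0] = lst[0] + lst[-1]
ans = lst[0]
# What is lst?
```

Trace (tracking lst):
lst = [18, 12, 5, 20, 11]  # -> lst = [18, 12, 5, 20, 11]
lst.reverse()  # -> lst = [11, 20, 5, 12, 18]
lst[0] = lst[0] + lst[-1]  # -> lst = [29, 20, 5, 12, 18]
ans = lst[0]  # -> ans = 29

Answer: [29, 20, 5, 12, 18]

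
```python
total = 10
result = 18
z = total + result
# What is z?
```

Trace (tracking z):
total = 10  # -> total = 10
result = 18  # -> result = 18
z = total + result  # -> z = 28

Answer: 28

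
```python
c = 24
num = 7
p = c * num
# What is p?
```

Trace (tracking p):
c = 24  # -> c = 24
num = 7  # -> num = 7
p = c * num  # -> p = 168

Answer: 168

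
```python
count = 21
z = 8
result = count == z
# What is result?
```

Trace (tracking result):
count = 21  # -> count = 21
z = 8  # -> z = 8
result = count == z  # -> result = False

Answer: False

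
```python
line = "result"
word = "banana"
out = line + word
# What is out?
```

Trace (tracking out):
line = 'result'  # -> line = 'result'
word = 'banana'  # -> word = 'banana'
out = line + word  # -> out = 'resultbanana'

Answer: 'resultbanana'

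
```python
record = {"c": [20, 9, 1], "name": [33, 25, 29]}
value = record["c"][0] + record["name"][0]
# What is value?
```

Trace (tracking value):
record = {'c': [20, 9, 1], 'name': [33, 25, 29]}  # -> record = {'c': [20, 9, 1], 'name': [33, 25, 29]}
value = record['c'][0] + record['name'][0]  # -> value = 53

Answer: 53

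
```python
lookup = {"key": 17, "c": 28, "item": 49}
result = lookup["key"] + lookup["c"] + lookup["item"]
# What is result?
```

Answer: 94

Derivation:
Trace (tracking result):
lookup = {'key': 17, 'c': 28, 'item': 49}  # -> lookup = {'key': 17, 'c': 28, 'item': 49}
result = lookup['key'] + lookup['c'] + lookup['item']  # -> result = 94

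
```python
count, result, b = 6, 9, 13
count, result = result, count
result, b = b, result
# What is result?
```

Answer: 13

Derivation:
Trace (tracking result):
count, result, b = (6, 9, 13)  # -> count = 6, result = 9, b = 13
count, result = (result, count)  # -> count = 9, result = 6
result, b = (b, result)  # -> result = 13, b = 6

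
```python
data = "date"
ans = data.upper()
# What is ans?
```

Answer: 'DATE'

Derivation:
Trace (tracking ans):
data = 'date'  # -> data = 'date'
ans = data.upper()  # -> ans = 'DATE'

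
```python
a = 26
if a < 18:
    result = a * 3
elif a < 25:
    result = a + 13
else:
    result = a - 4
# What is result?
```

Trace (tracking result):
a = 26  # -> a = 26
if a < 18:  # condition is False
elif a < 25:  # condition is False
else:
    result = a - 4  # -> result = 22

Answer: 22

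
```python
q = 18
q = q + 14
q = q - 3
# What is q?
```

Trace (tracking q):
q = 18  # -> q = 18
q = q + 14  # -> q = 32
q = q - 3  # -> q = 29

Answer: 29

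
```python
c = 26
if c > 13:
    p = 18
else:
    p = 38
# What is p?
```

Answer: 18

Derivation:
Trace (tracking p):
c = 26  # -> c = 26
if c > 13:  # condition is True
    p = 18  # -> p = 18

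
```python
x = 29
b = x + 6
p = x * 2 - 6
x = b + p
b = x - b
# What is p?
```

Answer: 52

Derivation:
Trace (tracking p):
x = 29  # -> x = 29
b = x + 6  # -> b = 35
p = x * 2 - 6  # -> p = 52
x = b + p  # -> x = 87
b = x - b  # -> b = 52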